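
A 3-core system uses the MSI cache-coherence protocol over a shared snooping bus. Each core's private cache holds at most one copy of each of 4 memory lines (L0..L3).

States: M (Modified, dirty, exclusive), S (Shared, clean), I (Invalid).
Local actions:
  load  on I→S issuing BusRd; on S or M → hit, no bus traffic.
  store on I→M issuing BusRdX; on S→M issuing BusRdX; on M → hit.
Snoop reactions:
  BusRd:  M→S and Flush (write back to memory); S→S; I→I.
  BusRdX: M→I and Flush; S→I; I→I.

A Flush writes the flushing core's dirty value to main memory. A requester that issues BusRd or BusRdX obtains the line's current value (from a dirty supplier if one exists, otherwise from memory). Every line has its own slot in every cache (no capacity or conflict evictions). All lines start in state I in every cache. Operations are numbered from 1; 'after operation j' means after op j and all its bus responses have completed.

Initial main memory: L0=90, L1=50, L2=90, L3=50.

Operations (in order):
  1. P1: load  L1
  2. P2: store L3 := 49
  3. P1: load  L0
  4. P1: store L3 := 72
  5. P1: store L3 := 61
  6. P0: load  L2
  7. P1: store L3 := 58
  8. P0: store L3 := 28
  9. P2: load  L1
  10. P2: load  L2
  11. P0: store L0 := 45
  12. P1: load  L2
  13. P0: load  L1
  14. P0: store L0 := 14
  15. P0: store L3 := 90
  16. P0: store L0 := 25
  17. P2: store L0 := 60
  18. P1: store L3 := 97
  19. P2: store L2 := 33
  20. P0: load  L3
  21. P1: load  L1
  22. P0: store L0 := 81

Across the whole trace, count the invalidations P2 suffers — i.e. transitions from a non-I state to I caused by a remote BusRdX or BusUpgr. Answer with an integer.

invalidations = 2

[1] P1: load  L1 | P0:I, P1:S(50), P2:I | bus: BusRd
[2] P2: store L3 := 49 | P0:I, P1:I, P2:M(49) | bus: BusRdX
[3] P1: load  L0 | P0:I, P1:S(90), P2:I | bus: BusRd
[4] P1: store L3 := 72 | P0:I, P1:M(72), P2:I | bus: BusRdX,Flush
[5] P1: store L3 := 61 | P0:I, P1:M(61), P2:I | bus: none
[6] P0: load  L2 | P0:S(90), P1:I, P2:I | bus: BusRd
[7] P1: store L3 := 58 | P0:I, P1:M(58), P2:I | bus: none
[8] P0: store L3 := 28 | P0:M(28), P1:I, P2:I | bus: BusRdX,Flush
[9] P2: load  L1 | P0:I, P1:S(50), P2:S(50) | bus: BusRd
[10] P2: load  L2 | P0:S(90), P1:I, P2:S(90) | bus: BusRd
[11] P0: store L0 := 45 | P0:M(45), P1:I, P2:I | bus: BusRdX
[12] P1: load  L2 | P0:S(90), P1:S(90), P2:S(90) | bus: BusRd
[13] P0: load  L1 | P0:S(50), P1:S(50), P2:S(50) | bus: BusRd
[14] P0: store L0 := 14 | P0:M(14), P1:I, P2:I | bus: none
[15] P0: store L3 := 90 | P0:M(90), P1:I, P2:I | bus: none
[16] P0: store L0 := 25 | P0:M(25), P1:I, P2:I | bus: none
[17] P2: store L0 := 60 | P0:I, P1:I, P2:M(60) | bus: BusRdX,Flush
[18] P1: store L3 := 97 | P0:I, P1:M(97), P2:I | bus: BusRdX,Flush
[19] P2: store L2 := 33 | P0:I, P1:I, P2:M(33) | bus: BusRdX
[20] P0: load  L3 | P0:S(97), P1:S(97), P2:I | bus: BusRd,Flush
[21] P1: load  L1 | P0:S(50), P1:S(50), P2:S(50) | bus: none
[22] P0: store L0 := 81 | P0:M(81), P1:I, P2:I | bus: BusRdX,Flush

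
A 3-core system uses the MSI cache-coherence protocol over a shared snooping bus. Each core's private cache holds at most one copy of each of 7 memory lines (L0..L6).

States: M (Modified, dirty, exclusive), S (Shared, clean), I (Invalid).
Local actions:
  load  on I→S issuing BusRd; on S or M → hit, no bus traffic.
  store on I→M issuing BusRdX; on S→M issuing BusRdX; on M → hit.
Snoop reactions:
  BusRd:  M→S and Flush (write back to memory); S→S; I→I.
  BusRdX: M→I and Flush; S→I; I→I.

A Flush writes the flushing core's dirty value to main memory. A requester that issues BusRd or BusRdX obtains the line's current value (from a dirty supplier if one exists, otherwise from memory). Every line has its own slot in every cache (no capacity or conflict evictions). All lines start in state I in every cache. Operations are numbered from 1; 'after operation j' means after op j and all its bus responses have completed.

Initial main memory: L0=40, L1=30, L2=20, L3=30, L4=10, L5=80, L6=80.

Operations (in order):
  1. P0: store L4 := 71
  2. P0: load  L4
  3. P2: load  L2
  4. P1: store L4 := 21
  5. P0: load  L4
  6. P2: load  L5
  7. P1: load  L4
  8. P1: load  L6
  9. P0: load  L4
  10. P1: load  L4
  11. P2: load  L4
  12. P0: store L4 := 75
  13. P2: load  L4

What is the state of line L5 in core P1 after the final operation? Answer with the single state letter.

[1] P0: store L4 := 71 | P0:M(71), P1:I, P2:I | bus: BusRdX
[2] P0: load  L4 | P0:M(71), P1:I, P2:I | bus: none
[3] P2: load  L2 | P0:I, P1:I, P2:S(20) | bus: BusRd
[4] P1: store L4 := 21 | P0:I, P1:M(21), P2:I | bus: BusRdX,Flush
[5] P0: load  L4 | P0:S(21), P1:S(21), P2:I | bus: BusRd,Flush
[6] P2: load  L5 | P0:I, P1:I, P2:S(80) | bus: BusRd
[7] P1: load  L4 | P0:S(21), P1:S(21), P2:I | bus: none
[8] P1: load  L6 | P0:I, P1:S(80), P2:I | bus: BusRd
[9] P0: load  L4 | P0:S(21), P1:S(21), P2:I | bus: none
[10] P1: load  L4 | P0:S(21), P1:S(21), P2:I | bus: none
[11] P2: load  L4 | P0:S(21), P1:S(21), P2:S(21) | bus: BusRd
[12] P0: store L4 := 75 | P0:M(75), P1:I, P2:I | bus: BusRdX
[13] P2: load  L4 | P0:S(75), P1:I, P2:S(75) | bus: BusRd,Flush

state = I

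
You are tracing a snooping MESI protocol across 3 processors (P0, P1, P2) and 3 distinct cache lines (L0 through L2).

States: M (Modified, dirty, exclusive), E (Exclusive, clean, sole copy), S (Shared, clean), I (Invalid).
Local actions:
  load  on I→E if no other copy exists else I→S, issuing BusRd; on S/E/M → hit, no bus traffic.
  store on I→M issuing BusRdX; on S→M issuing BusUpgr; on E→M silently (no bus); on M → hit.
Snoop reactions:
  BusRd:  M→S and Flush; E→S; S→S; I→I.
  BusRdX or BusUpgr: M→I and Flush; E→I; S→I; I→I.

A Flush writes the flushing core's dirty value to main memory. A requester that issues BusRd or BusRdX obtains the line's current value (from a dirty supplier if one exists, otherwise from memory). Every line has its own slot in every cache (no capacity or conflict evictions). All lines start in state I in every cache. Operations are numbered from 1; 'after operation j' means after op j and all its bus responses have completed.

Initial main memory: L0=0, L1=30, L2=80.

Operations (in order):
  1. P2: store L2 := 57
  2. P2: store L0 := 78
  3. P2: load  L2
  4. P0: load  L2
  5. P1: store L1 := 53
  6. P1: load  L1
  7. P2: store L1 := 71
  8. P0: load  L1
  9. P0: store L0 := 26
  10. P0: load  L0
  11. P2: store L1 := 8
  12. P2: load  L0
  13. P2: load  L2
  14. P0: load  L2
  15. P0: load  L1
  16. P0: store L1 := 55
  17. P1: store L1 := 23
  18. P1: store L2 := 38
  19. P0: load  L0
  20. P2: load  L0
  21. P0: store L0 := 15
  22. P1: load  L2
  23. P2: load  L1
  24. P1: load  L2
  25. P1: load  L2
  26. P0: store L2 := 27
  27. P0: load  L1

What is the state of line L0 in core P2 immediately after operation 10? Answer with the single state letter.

state = I

1. P2: store L2 := 57  bus=[BusRdX]  L2: P0=I P1=I P2=M  mem[L2]=80
2. P2: store L0 := 78  bus=[BusRdX]  L0: P0=I P1=I P2=M  mem[L0]=0
3. P2: load  L2  bus=[-]  L2: P0=I P1=I P2=M  mem[L2]=80
4. P0: load  L2  bus=[BusRd,Flush]  L2: P0=S P1=I P2=S  mem[L2]=57
5. P1: store L1 := 53  bus=[BusRdX]  L1: P0=I P1=M P2=I  mem[L1]=30
6. P1: load  L1  bus=[-]  L1: P0=I P1=M P2=I  mem[L1]=30
7. P2: store L1 := 71  bus=[BusRdX,Flush]  L1: P0=I P1=I P2=M  mem[L1]=53
8. P0: load  L1  bus=[BusRd,Flush]  L1: P0=S P1=I P2=S  mem[L1]=71
9. P0: store L0 := 26  bus=[BusRdX,Flush]  L0: P0=M P1=I P2=I  mem[L0]=78
10. P0: load  L0  bus=[-]  L0: P0=M P1=I P2=I  mem[L0]=78
11. P2: store L1 := 8  bus=[BusUpgr]  L1: P0=I P1=I P2=M  mem[L1]=71
12. P2: load  L0  bus=[BusRd,Flush]  L0: P0=S P1=I P2=S  mem[L0]=26
13. P2: load  L2  bus=[-]  L2: P0=S P1=I P2=S  mem[L2]=57
14. P0: load  L2  bus=[-]  L2: P0=S P1=I P2=S  mem[L2]=57
15. P0: load  L1  bus=[BusRd,Flush]  L1: P0=S P1=I P2=S  mem[L1]=8
16. P0: store L1 := 55  bus=[BusUpgr]  L1: P0=M P1=I P2=I  mem[L1]=8
17. P1: store L1 := 23  bus=[BusRdX,Flush]  L1: P0=I P1=M P2=I  mem[L1]=55
18. P1: store L2 := 38  bus=[BusRdX]  L2: P0=I P1=M P2=I  mem[L2]=57
19. P0: load  L0  bus=[-]  L0: P0=S P1=I P2=S  mem[L0]=26
20. P2: load  L0  bus=[-]  L0: P0=S P1=I P2=S  mem[L0]=26
21. P0: store L0 := 15  bus=[BusUpgr]  L0: P0=M P1=I P2=I  mem[L0]=26
22. P1: load  L2  bus=[-]  L2: P0=I P1=M P2=I  mem[L2]=57
23. P2: load  L1  bus=[BusRd,Flush]  L1: P0=I P1=S P2=S  mem[L1]=23
24. P1: load  L2  bus=[-]  L2: P0=I P1=M P2=I  mem[L2]=57
25. P1: load  L2  bus=[-]  L2: P0=I P1=M P2=I  mem[L2]=57
26. P0: store L2 := 27  bus=[BusRdX,Flush]  L2: P0=M P1=I P2=I  mem[L2]=38
27. P0: load  L1  bus=[BusRd]  L1: P0=S P1=S P2=S  mem[L1]=23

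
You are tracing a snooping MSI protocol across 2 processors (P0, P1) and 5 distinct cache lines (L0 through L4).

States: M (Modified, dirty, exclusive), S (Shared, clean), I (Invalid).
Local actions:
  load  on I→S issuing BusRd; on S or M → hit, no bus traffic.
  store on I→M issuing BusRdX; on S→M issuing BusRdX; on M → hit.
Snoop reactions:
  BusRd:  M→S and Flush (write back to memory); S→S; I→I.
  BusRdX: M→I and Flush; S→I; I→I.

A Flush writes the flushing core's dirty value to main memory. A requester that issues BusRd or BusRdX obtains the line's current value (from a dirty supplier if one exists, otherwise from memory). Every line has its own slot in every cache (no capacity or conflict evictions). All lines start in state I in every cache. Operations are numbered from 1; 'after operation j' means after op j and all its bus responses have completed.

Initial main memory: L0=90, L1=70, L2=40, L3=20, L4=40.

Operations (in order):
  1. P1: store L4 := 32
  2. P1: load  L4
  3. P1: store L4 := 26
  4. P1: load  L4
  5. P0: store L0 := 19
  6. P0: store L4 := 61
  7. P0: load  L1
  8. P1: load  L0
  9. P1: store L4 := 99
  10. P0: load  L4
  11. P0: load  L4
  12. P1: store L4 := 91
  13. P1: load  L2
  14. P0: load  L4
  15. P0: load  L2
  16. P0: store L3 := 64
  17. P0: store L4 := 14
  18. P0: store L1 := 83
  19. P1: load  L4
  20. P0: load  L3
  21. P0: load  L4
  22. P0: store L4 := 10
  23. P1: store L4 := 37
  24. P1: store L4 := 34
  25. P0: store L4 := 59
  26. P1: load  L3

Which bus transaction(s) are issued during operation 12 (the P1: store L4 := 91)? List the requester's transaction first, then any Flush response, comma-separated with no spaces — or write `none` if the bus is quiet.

bus = BusRdX

step 1: P1: store L4 := 32  ⟶  IM  (L4)  txn=BusRdX  M[L4]=40
step 2: P1: load  L4  ⟶  IM  (L4)  txn=∅  M[L4]=40
step 3: P1: store L4 := 26  ⟶  IM  (L4)  txn=∅  M[L4]=40
step 4: P1: load  L4  ⟶  IM  (L4)  txn=∅  M[L4]=40
step 5: P0: store L0 := 19  ⟶  MI  (L0)  txn=BusRdX  M[L0]=90
step 6: P0: store L4 := 61  ⟶  MI  (L4)  txn=BusRdX+Flush  M[L4]=26
step 7: P0: load  L1  ⟶  SI  (L1)  txn=BusRd  M[L1]=70
step 8: P1: load  L0  ⟶  SS  (L0)  txn=BusRd+Flush  M[L0]=19
step 9: P1: store L4 := 99  ⟶  IM  (L4)  txn=BusRdX+Flush  M[L4]=61
step 10: P0: load  L4  ⟶  SS  (L4)  txn=BusRd+Flush  M[L4]=99
step 11: P0: load  L4  ⟶  SS  (L4)  txn=∅  M[L4]=99
step 12: P1: store L4 := 91  ⟶  IM  (L4)  txn=BusRdX  M[L4]=99
step 13: P1: load  L2  ⟶  IS  (L2)  txn=BusRd  M[L2]=40
step 14: P0: load  L4  ⟶  SS  (L4)  txn=BusRd+Flush  M[L4]=91
step 15: P0: load  L2  ⟶  SS  (L2)  txn=BusRd  M[L2]=40
step 16: P0: store L3 := 64  ⟶  MI  (L3)  txn=BusRdX  M[L3]=20
step 17: P0: store L4 := 14  ⟶  MI  (L4)  txn=BusRdX  M[L4]=91
step 18: P0: store L1 := 83  ⟶  MI  (L1)  txn=BusRdX  M[L1]=70
step 19: P1: load  L4  ⟶  SS  (L4)  txn=BusRd+Flush  M[L4]=14
step 20: P0: load  L3  ⟶  MI  (L3)  txn=∅  M[L3]=20
step 21: P0: load  L4  ⟶  SS  (L4)  txn=∅  M[L4]=14
step 22: P0: store L4 := 10  ⟶  MI  (L4)  txn=BusRdX  M[L4]=14
step 23: P1: store L4 := 37  ⟶  IM  (L4)  txn=BusRdX+Flush  M[L4]=10
step 24: P1: store L4 := 34  ⟶  IM  (L4)  txn=∅  M[L4]=10
step 25: P0: store L4 := 59  ⟶  MI  (L4)  txn=BusRdX+Flush  M[L4]=34
step 26: P1: load  L3  ⟶  SS  (L3)  txn=BusRd+Flush  M[L3]=64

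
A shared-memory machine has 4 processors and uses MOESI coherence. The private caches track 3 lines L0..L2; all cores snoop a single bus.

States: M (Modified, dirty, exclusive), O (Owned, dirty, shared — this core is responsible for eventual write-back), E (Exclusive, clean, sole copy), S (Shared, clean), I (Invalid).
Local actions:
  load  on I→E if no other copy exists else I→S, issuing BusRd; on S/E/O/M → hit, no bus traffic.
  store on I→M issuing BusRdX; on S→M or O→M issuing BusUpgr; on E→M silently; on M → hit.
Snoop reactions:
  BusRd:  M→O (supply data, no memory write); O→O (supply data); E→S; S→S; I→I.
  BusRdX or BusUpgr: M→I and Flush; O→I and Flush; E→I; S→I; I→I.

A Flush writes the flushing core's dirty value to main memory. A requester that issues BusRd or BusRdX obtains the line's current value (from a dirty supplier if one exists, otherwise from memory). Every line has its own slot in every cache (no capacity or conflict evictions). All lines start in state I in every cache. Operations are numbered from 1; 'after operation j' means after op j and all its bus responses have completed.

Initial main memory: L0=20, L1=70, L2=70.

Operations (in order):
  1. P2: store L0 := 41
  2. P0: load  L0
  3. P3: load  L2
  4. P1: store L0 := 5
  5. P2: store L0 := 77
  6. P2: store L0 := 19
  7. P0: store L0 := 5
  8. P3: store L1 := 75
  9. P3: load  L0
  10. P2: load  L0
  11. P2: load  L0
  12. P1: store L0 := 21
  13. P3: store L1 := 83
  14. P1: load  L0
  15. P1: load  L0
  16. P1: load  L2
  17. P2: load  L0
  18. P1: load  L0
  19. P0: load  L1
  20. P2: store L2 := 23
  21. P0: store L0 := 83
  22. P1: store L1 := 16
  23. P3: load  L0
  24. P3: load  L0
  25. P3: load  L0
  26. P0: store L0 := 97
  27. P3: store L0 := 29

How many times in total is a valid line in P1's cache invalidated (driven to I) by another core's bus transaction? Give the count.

[1] P2: store L0 := 41 | P0:I, P1:I, P2:M(41), P3:I | bus: BusRdX
[2] P0: load  L0 | P0:S(41), P1:I, P2:O(41), P3:I | bus: BusRd
[3] P3: load  L2 | P0:I, P1:I, P2:I, P3:E(70) | bus: BusRd
[4] P1: store L0 := 5 | P0:I, P1:M(5), P2:I, P3:I | bus: BusRdX,Flush
[5] P2: store L0 := 77 | P0:I, P1:I, P2:M(77), P3:I | bus: BusRdX,Flush
[6] P2: store L0 := 19 | P0:I, P1:I, P2:M(19), P3:I | bus: none
[7] P0: store L0 := 5 | P0:M(5), P1:I, P2:I, P3:I | bus: BusRdX,Flush
[8] P3: store L1 := 75 | P0:I, P1:I, P2:I, P3:M(75) | bus: BusRdX
[9] P3: load  L0 | P0:O(5), P1:I, P2:I, P3:S(5) | bus: BusRd
[10] P2: load  L0 | P0:O(5), P1:I, P2:S(5), P3:S(5) | bus: BusRd
[11] P2: load  L0 | P0:O(5), P1:I, P2:S(5), P3:S(5) | bus: none
[12] P1: store L0 := 21 | P0:I, P1:M(21), P2:I, P3:I | bus: BusRdX,Flush
[13] P3: store L1 := 83 | P0:I, P1:I, P2:I, P3:M(83) | bus: none
[14] P1: load  L0 | P0:I, P1:M(21), P2:I, P3:I | bus: none
[15] P1: load  L0 | P0:I, P1:M(21), P2:I, P3:I | bus: none
[16] P1: load  L2 | P0:I, P1:S(70), P2:I, P3:S(70) | bus: BusRd
[17] P2: load  L0 | P0:I, P1:O(21), P2:S(21), P3:I | bus: BusRd
[18] P1: load  L0 | P0:I, P1:O(21), P2:S(21), P3:I | bus: none
[19] P0: load  L1 | P0:S(83), P1:I, P2:I, P3:O(83) | bus: BusRd
[20] P2: store L2 := 23 | P0:I, P1:I, P2:M(23), P3:I | bus: BusRdX
[21] P0: store L0 := 83 | P0:M(83), P1:I, P2:I, P3:I | bus: BusRdX,Flush
[22] P1: store L1 := 16 | P0:I, P1:M(16), P2:I, P3:I | bus: BusRdX,Flush
[23] P3: load  L0 | P0:O(83), P1:I, P2:I, P3:S(83) | bus: BusRd
[24] P3: load  L0 | P0:O(83), P1:I, P2:I, P3:S(83) | bus: none
[25] P3: load  L0 | P0:O(83), P1:I, P2:I, P3:S(83) | bus: none
[26] P0: store L0 := 97 | P0:M(97), P1:I, P2:I, P3:I | bus: BusUpgr
[27] P3: store L0 := 29 | P0:I, P1:I, P2:I, P3:M(29) | bus: BusRdX,Flush

invalidations = 3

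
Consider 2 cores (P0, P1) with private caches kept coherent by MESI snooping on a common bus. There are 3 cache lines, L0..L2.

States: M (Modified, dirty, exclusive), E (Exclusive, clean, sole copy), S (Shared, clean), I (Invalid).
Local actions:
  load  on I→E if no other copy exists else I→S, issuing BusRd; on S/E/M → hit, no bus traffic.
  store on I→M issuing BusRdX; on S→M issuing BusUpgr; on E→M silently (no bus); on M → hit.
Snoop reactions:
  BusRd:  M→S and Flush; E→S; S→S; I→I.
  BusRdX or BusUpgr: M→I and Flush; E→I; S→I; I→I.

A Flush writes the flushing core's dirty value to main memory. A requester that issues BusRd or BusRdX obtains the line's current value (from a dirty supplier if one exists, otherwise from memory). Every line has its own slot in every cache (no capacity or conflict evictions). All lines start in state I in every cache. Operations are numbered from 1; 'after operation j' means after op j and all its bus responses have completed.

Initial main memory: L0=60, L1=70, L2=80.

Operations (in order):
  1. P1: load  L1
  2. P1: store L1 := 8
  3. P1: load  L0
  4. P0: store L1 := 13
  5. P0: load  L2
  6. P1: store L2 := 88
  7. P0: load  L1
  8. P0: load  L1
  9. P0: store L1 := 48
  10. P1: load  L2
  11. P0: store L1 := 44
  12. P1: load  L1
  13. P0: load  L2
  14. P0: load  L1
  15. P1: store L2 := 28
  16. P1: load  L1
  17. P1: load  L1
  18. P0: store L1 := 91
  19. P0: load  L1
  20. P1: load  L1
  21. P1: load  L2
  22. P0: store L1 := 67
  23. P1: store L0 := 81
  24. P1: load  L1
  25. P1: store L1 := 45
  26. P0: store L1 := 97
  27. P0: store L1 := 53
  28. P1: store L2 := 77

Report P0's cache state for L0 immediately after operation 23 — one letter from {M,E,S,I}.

step 1: P1: load  L1  ⟶  IE  (L1)  txn=BusRd  M[L1]=70
step 2: P1: store L1 := 8  ⟶  IM  (L1)  txn=∅  M[L1]=70
step 3: P1: load  L0  ⟶  IE  (L0)  txn=BusRd  M[L0]=60
step 4: P0: store L1 := 13  ⟶  MI  (L1)  txn=BusRdX+Flush  M[L1]=8
step 5: P0: load  L2  ⟶  EI  (L2)  txn=BusRd  M[L2]=80
step 6: P1: store L2 := 88  ⟶  IM  (L2)  txn=BusRdX  M[L2]=80
step 7: P0: load  L1  ⟶  MI  (L1)  txn=∅  M[L1]=8
step 8: P0: load  L1  ⟶  MI  (L1)  txn=∅  M[L1]=8
step 9: P0: store L1 := 48  ⟶  MI  (L1)  txn=∅  M[L1]=8
step 10: P1: load  L2  ⟶  IM  (L2)  txn=∅  M[L2]=80
step 11: P0: store L1 := 44  ⟶  MI  (L1)  txn=∅  M[L1]=8
step 12: P1: load  L1  ⟶  SS  (L1)  txn=BusRd+Flush  M[L1]=44
step 13: P0: load  L2  ⟶  SS  (L2)  txn=BusRd+Flush  M[L2]=88
step 14: P0: load  L1  ⟶  SS  (L1)  txn=∅  M[L1]=44
step 15: P1: store L2 := 28  ⟶  IM  (L2)  txn=BusUpgr  M[L2]=88
step 16: P1: load  L1  ⟶  SS  (L1)  txn=∅  M[L1]=44
step 17: P1: load  L1  ⟶  SS  (L1)  txn=∅  M[L1]=44
step 18: P0: store L1 := 91  ⟶  MI  (L1)  txn=BusUpgr  M[L1]=44
step 19: P0: load  L1  ⟶  MI  (L1)  txn=∅  M[L1]=44
step 20: P1: load  L1  ⟶  SS  (L1)  txn=BusRd+Flush  M[L1]=91
step 21: P1: load  L2  ⟶  IM  (L2)  txn=∅  M[L2]=88
step 22: P0: store L1 := 67  ⟶  MI  (L1)  txn=BusUpgr  M[L1]=91
step 23: P1: store L0 := 81  ⟶  IM  (L0)  txn=∅  M[L0]=60
step 24: P1: load  L1  ⟶  SS  (L1)  txn=BusRd+Flush  M[L1]=67
step 25: P1: store L1 := 45  ⟶  IM  (L1)  txn=BusUpgr  M[L1]=67
step 26: P0: store L1 := 97  ⟶  MI  (L1)  txn=BusRdX+Flush  M[L1]=45
step 27: P0: store L1 := 53  ⟶  MI  (L1)  txn=∅  M[L1]=45
step 28: P1: store L2 := 77  ⟶  IM  (L2)  txn=∅  M[L2]=88

state = I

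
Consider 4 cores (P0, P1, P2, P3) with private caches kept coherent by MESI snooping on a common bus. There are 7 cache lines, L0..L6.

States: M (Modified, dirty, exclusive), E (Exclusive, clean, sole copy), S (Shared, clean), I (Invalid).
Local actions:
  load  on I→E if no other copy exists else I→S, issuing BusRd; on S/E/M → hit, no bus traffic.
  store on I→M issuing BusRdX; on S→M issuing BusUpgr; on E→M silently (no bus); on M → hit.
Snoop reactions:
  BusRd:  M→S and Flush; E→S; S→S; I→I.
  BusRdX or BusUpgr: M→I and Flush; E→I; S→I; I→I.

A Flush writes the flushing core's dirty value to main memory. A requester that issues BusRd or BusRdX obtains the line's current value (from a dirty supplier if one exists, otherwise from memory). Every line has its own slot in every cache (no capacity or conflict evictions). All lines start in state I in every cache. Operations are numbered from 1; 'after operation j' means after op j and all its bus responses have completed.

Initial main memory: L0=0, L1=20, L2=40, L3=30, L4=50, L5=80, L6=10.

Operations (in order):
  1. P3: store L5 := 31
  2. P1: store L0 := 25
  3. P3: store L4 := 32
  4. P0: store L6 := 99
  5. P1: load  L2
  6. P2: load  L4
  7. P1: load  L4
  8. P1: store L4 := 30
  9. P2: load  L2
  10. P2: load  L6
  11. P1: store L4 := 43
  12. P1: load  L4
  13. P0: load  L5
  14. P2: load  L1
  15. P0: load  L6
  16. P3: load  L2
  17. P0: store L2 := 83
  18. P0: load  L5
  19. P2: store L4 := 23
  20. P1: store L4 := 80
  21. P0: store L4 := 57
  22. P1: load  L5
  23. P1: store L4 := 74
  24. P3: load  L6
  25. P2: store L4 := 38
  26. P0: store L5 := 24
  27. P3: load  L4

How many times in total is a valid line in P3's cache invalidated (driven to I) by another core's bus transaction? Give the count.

1. P3: store L5 := 31  bus=[BusRdX]  L5: P0=I P1=I P2=I P3=M  mem[L5]=80
2. P1: store L0 := 25  bus=[BusRdX]  L0: P0=I P1=M P2=I P3=I  mem[L0]=0
3. P3: store L4 := 32  bus=[BusRdX]  L4: P0=I P1=I P2=I P3=M  mem[L4]=50
4. P0: store L6 := 99  bus=[BusRdX]  L6: P0=M P1=I P2=I P3=I  mem[L6]=10
5. P1: load  L2  bus=[BusRd]  L2: P0=I P1=E P2=I P3=I  mem[L2]=40
6. P2: load  L4  bus=[BusRd,Flush]  L4: P0=I P1=I P2=S P3=S  mem[L4]=32
7. P1: load  L4  bus=[BusRd]  L4: P0=I P1=S P2=S P3=S  mem[L4]=32
8. P1: store L4 := 30  bus=[BusUpgr]  L4: P0=I P1=M P2=I P3=I  mem[L4]=32
9. P2: load  L2  bus=[BusRd]  L2: P0=I P1=S P2=S P3=I  mem[L2]=40
10. P2: load  L6  bus=[BusRd,Flush]  L6: P0=S P1=I P2=S P3=I  mem[L6]=99
11. P1: store L4 := 43  bus=[-]  L4: P0=I P1=M P2=I P3=I  mem[L4]=32
12. P1: load  L4  bus=[-]  L4: P0=I P1=M P2=I P3=I  mem[L4]=32
13. P0: load  L5  bus=[BusRd,Flush]  L5: P0=S P1=I P2=I P3=S  mem[L5]=31
14. P2: load  L1  bus=[BusRd]  L1: P0=I P1=I P2=E P3=I  mem[L1]=20
15. P0: load  L6  bus=[-]  L6: P0=S P1=I P2=S P3=I  mem[L6]=99
16. P3: load  L2  bus=[BusRd]  L2: P0=I P1=S P2=S P3=S  mem[L2]=40
17. P0: store L2 := 83  bus=[BusRdX]  L2: P0=M P1=I P2=I P3=I  mem[L2]=40
18. P0: load  L5  bus=[-]  L5: P0=S P1=I P2=I P3=S  mem[L5]=31
19. P2: store L4 := 23  bus=[BusRdX,Flush]  L4: P0=I P1=I P2=M P3=I  mem[L4]=43
20. P1: store L4 := 80  bus=[BusRdX,Flush]  L4: P0=I P1=M P2=I P3=I  mem[L4]=23
21. P0: store L4 := 57  bus=[BusRdX,Flush]  L4: P0=M P1=I P2=I P3=I  mem[L4]=80
22. P1: load  L5  bus=[BusRd]  L5: P0=S P1=S P2=I P3=S  mem[L5]=31
23. P1: store L4 := 74  bus=[BusRdX,Flush]  L4: P0=I P1=M P2=I P3=I  mem[L4]=57
24. P3: load  L6  bus=[BusRd]  L6: P0=S P1=I P2=S P3=S  mem[L6]=99
25. P2: store L4 := 38  bus=[BusRdX,Flush]  L4: P0=I P1=I P2=M P3=I  mem[L4]=74
26. P0: store L5 := 24  bus=[BusUpgr]  L5: P0=M P1=I P2=I P3=I  mem[L5]=31
27. P3: load  L4  bus=[BusRd,Flush]  L4: P0=I P1=I P2=S P3=S  mem[L4]=38

invalidations = 3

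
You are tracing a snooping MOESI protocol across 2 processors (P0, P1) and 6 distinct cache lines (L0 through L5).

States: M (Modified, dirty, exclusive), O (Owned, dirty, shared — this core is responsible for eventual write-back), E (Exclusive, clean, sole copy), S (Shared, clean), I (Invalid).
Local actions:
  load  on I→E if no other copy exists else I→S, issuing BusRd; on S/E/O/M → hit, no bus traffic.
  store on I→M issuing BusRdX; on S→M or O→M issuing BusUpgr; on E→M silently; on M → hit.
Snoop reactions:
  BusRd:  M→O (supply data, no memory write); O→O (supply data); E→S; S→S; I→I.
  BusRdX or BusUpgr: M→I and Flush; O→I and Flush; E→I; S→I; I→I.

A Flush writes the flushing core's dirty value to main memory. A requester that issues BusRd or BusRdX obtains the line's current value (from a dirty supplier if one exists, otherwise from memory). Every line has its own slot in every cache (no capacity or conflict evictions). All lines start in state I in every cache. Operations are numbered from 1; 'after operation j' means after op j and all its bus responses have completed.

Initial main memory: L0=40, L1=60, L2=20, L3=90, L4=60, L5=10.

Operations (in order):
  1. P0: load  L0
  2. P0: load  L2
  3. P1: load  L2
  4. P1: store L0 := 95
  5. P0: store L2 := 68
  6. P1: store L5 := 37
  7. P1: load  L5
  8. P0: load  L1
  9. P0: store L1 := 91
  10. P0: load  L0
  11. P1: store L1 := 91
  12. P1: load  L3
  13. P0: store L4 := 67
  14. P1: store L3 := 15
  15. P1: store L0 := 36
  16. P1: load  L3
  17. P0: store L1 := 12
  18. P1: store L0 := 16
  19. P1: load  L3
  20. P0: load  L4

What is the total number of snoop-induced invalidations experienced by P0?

step 1: P0: load  L0  ⟶  EI  (L0)  txn=BusRd  M[L0]=40
step 2: P0: load  L2  ⟶  EI  (L2)  txn=BusRd  M[L2]=20
step 3: P1: load  L2  ⟶  SS  (L2)  txn=BusRd  M[L2]=20
step 4: P1: store L0 := 95  ⟶  IM  (L0)  txn=BusRdX  M[L0]=40
step 5: P0: store L2 := 68  ⟶  MI  (L2)  txn=BusUpgr  M[L2]=20
step 6: P1: store L5 := 37  ⟶  IM  (L5)  txn=BusRdX  M[L5]=10
step 7: P1: load  L5  ⟶  IM  (L5)  txn=∅  M[L5]=10
step 8: P0: load  L1  ⟶  EI  (L1)  txn=BusRd  M[L1]=60
step 9: P0: store L1 := 91  ⟶  MI  (L1)  txn=∅  M[L1]=60
step 10: P0: load  L0  ⟶  SO  (L0)  txn=BusRd  M[L0]=40
step 11: P1: store L1 := 91  ⟶  IM  (L1)  txn=BusRdX+Flush  M[L1]=91
step 12: P1: load  L3  ⟶  IE  (L3)  txn=BusRd  M[L3]=90
step 13: P0: store L4 := 67  ⟶  MI  (L4)  txn=BusRdX  M[L4]=60
step 14: P1: store L3 := 15  ⟶  IM  (L3)  txn=∅  M[L3]=90
step 15: P1: store L0 := 36  ⟶  IM  (L0)  txn=BusUpgr  M[L0]=40
step 16: P1: load  L3  ⟶  IM  (L3)  txn=∅  M[L3]=90
step 17: P0: store L1 := 12  ⟶  MI  (L1)  txn=BusRdX+Flush  M[L1]=91
step 18: P1: store L0 := 16  ⟶  IM  (L0)  txn=∅  M[L0]=40
step 19: P1: load  L3  ⟶  IM  (L3)  txn=∅  M[L3]=90
step 20: P0: load  L4  ⟶  MI  (L4)  txn=∅  M[L4]=60

invalidations = 3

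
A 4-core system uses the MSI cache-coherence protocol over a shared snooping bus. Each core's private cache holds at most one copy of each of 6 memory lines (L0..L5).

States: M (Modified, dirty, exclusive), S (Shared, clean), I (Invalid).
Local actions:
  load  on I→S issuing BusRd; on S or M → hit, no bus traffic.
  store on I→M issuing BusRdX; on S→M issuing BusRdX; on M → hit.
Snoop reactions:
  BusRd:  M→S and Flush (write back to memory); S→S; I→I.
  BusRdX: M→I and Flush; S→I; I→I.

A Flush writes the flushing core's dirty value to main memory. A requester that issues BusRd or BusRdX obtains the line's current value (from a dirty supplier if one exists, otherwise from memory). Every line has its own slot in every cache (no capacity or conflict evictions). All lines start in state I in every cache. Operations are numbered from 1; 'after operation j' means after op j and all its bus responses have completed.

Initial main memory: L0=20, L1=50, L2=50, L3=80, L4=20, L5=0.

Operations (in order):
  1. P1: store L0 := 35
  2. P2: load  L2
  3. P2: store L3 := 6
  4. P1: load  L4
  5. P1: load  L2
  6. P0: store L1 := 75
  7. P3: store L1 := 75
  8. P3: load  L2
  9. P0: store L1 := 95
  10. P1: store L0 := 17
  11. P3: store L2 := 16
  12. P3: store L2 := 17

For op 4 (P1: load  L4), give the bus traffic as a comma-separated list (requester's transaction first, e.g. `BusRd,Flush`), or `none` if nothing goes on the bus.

bus = BusRd

step 1: P1: store L0 := 35  ⟶  IMII  (L0)  txn=BusRdX  M[L0]=20
step 2: P2: load  L2  ⟶  IISI  (L2)  txn=BusRd  M[L2]=50
step 3: P2: store L3 := 6  ⟶  IIMI  (L3)  txn=BusRdX  M[L3]=80
step 4: P1: load  L4  ⟶  ISII  (L4)  txn=BusRd  M[L4]=20
step 5: P1: load  L2  ⟶  ISSI  (L2)  txn=BusRd  M[L2]=50
step 6: P0: store L1 := 75  ⟶  MIII  (L1)  txn=BusRdX  M[L1]=50
step 7: P3: store L1 := 75  ⟶  IIIM  (L1)  txn=BusRdX+Flush  M[L1]=75
step 8: P3: load  L2  ⟶  ISSS  (L2)  txn=BusRd  M[L2]=50
step 9: P0: store L1 := 95  ⟶  MIII  (L1)  txn=BusRdX+Flush  M[L1]=75
step 10: P1: store L0 := 17  ⟶  IMII  (L0)  txn=∅  M[L0]=20
step 11: P3: store L2 := 16  ⟶  IIIM  (L2)  txn=BusRdX  M[L2]=50
step 12: P3: store L2 := 17  ⟶  IIIM  (L2)  txn=∅  M[L2]=50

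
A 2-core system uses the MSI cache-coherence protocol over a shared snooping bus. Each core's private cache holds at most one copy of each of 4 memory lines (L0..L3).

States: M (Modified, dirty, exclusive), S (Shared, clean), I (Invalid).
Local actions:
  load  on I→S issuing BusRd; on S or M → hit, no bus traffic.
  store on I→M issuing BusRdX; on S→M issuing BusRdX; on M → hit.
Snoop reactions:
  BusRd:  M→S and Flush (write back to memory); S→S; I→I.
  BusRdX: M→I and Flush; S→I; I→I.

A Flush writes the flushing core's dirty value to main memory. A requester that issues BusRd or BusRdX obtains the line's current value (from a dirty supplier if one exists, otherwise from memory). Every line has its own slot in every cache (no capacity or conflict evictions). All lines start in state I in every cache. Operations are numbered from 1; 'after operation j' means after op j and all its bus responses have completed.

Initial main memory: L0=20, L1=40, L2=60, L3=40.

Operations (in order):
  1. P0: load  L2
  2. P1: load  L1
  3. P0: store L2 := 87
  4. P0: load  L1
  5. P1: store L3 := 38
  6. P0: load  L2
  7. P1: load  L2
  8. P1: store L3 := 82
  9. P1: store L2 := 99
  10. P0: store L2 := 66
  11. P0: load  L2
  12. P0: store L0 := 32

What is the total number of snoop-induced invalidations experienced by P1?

invalidations = 1

  op1 P0: load  L2 → S/I on L2; bus BusRd; mem=60
  op2 P1: load  L1 → I/S on L1; bus BusRd; mem=40
  op3 P0: store L2 := 87 → M/I on L2; bus BusRdX; mem=60
  op4 P0: load  L1 → S/S on L1; bus BusRd; mem=40
  op5 P1: store L3 := 38 → I/M on L3; bus BusRdX; mem=40
  op6 P0: load  L2 → M/I on L2; bus (none); mem=60
  op7 P1: load  L2 → S/S on L2; bus BusRd Flush; mem=87
  op8 P1: store L3 := 82 → I/M on L3; bus (none); mem=40
  op9 P1: store L2 := 99 → I/M on L2; bus BusRdX; mem=87
  op10 P0: store L2 := 66 → M/I on L2; bus BusRdX Flush; mem=99
  op11 P0: load  L2 → M/I on L2; bus (none); mem=99
  op12 P0: store L0 := 32 → M/I on L0; bus BusRdX; mem=20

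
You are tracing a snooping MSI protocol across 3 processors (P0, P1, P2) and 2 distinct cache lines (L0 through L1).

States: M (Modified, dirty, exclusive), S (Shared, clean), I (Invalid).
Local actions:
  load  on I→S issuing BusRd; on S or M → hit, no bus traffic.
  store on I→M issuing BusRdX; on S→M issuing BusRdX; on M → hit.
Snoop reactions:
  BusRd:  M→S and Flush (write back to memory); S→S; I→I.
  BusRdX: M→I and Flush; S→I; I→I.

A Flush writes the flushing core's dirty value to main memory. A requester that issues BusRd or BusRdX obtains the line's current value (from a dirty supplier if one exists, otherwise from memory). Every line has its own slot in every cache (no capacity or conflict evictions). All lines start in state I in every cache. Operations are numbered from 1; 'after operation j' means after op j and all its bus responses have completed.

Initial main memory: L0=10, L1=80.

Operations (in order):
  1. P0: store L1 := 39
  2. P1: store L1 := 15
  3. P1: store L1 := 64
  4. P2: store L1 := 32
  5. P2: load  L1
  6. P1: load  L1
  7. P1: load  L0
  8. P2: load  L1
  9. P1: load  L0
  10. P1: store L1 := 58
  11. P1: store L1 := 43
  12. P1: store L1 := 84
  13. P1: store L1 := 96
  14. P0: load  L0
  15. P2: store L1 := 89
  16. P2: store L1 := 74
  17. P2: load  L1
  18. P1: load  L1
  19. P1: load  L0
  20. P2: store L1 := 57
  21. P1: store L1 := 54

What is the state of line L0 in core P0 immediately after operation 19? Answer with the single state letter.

1. P0: store L1 := 39  bus=[BusRdX]  L1: P0=M P1=I P2=I  mem[L1]=80
2. P1: store L1 := 15  bus=[BusRdX,Flush]  L1: P0=I P1=M P2=I  mem[L1]=39
3. P1: store L1 := 64  bus=[-]  L1: P0=I P1=M P2=I  mem[L1]=39
4. P2: store L1 := 32  bus=[BusRdX,Flush]  L1: P0=I P1=I P2=M  mem[L1]=64
5. P2: load  L1  bus=[-]  L1: P0=I P1=I P2=M  mem[L1]=64
6. P1: load  L1  bus=[BusRd,Flush]  L1: P0=I P1=S P2=S  mem[L1]=32
7. P1: load  L0  bus=[BusRd]  L0: P0=I P1=S P2=I  mem[L0]=10
8. P2: load  L1  bus=[-]  L1: P0=I P1=S P2=S  mem[L1]=32
9. P1: load  L0  bus=[-]  L0: P0=I P1=S P2=I  mem[L0]=10
10. P1: store L1 := 58  bus=[BusRdX]  L1: P0=I P1=M P2=I  mem[L1]=32
11. P1: store L1 := 43  bus=[-]  L1: P0=I P1=M P2=I  mem[L1]=32
12. P1: store L1 := 84  bus=[-]  L1: P0=I P1=M P2=I  mem[L1]=32
13. P1: store L1 := 96  bus=[-]  L1: P0=I P1=M P2=I  mem[L1]=32
14. P0: load  L0  bus=[BusRd]  L0: P0=S P1=S P2=I  mem[L0]=10
15. P2: store L1 := 89  bus=[BusRdX,Flush]  L1: P0=I P1=I P2=M  mem[L1]=96
16. P2: store L1 := 74  bus=[-]  L1: P0=I P1=I P2=M  mem[L1]=96
17. P2: load  L1  bus=[-]  L1: P0=I P1=I P2=M  mem[L1]=96
18. P1: load  L1  bus=[BusRd,Flush]  L1: P0=I P1=S P2=S  mem[L1]=74
19. P1: load  L0  bus=[-]  L0: P0=S P1=S P2=I  mem[L0]=10
20. P2: store L1 := 57  bus=[BusRdX]  L1: P0=I P1=I P2=M  mem[L1]=74
21. P1: store L1 := 54  bus=[BusRdX,Flush]  L1: P0=I P1=M P2=I  mem[L1]=57

state = S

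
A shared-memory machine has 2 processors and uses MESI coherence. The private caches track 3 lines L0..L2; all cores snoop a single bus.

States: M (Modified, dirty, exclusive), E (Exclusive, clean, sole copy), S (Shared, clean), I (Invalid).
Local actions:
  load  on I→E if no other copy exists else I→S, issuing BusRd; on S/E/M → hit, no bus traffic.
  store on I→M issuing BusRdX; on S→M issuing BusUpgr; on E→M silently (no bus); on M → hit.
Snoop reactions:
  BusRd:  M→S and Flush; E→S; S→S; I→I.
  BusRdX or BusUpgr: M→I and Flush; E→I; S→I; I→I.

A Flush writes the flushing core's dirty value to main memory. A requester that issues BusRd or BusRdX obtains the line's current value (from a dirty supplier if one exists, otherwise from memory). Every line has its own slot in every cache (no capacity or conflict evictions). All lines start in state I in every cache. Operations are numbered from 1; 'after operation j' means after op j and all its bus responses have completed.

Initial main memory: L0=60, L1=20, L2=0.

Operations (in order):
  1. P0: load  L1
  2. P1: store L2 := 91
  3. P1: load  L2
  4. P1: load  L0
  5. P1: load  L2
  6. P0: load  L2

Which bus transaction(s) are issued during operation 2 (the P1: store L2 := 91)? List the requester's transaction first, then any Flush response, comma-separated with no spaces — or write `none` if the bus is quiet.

1. P0: load  L1  bus=[BusRd]  L1: P0=E P1=I  mem[L1]=20
2. P1: store L2 := 91  bus=[BusRdX]  L2: P0=I P1=M  mem[L2]=0
3. P1: load  L2  bus=[-]  L2: P0=I P1=M  mem[L2]=0
4. P1: load  L0  bus=[BusRd]  L0: P0=I P1=E  mem[L0]=60
5. P1: load  L2  bus=[-]  L2: P0=I P1=M  mem[L2]=0
6. P0: load  L2  bus=[BusRd,Flush]  L2: P0=S P1=S  mem[L2]=91

bus = BusRdX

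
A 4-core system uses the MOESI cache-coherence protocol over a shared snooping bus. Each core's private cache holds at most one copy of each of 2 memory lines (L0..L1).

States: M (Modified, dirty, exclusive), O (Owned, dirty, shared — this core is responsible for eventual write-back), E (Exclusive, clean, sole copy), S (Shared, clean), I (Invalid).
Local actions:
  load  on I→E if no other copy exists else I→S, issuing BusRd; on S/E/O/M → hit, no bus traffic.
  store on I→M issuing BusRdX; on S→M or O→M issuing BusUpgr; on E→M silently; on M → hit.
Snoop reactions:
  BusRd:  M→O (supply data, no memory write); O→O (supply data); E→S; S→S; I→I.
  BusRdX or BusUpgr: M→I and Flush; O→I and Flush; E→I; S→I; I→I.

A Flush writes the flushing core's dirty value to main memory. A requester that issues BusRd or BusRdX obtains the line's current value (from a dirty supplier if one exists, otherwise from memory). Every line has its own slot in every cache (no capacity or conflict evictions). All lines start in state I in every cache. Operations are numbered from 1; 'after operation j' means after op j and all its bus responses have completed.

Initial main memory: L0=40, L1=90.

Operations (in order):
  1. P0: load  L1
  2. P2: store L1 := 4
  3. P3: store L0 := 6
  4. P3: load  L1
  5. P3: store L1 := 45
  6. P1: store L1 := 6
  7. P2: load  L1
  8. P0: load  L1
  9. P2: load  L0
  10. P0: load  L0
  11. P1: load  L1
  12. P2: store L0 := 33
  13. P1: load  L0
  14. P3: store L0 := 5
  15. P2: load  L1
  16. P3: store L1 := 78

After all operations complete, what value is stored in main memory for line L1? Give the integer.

memory[L1] = 6

[1] P0: load  L1 | P0:E(90), P1:I, P2:I, P3:I | bus: BusRd
[2] P2: store L1 := 4 | P0:I, P1:I, P2:M(4), P3:I | bus: BusRdX
[3] P3: store L0 := 6 | P0:I, P1:I, P2:I, P3:M(6) | bus: BusRdX
[4] P3: load  L1 | P0:I, P1:I, P2:O(4), P3:S(4) | bus: BusRd
[5] P3: store L1 := 45 | P0:I, P1:I, P2:I, P3:M(45) | bus: BusUpgr,Flush
[6] P1: store L1 := 6 | P0:I, P1:M(6), P2:I, P3:I | bus: BusRdX,Flush
[7] P2: load  L1 | P0:I, P1:O(6), P2:S(6), P3:I | bus: BusRd
[8] P0: load  L1 | P0:S(6), P1:O(6), P2:S(6), P3:I | bus: BusRd
[9] P2: load  L0 | P0:I, P1:I, P2:S(6), P3:O(6) | bus: BusRd
[10] P0: load  L0 | P0:S(6), P1:I, P2:S(6), P3:O(6) | bus: BusRd
[11] P1: load  L1 | P0:S(6), P1:O(6), P2:S(6), P3:I | bus: none
[12] P2: store L0 := 33 | P0:I, P1:I, P2:M(33), P3:I | bus: BusUpgr,Flush
[13] P1: load  L0 | P0:I, P1:S(33), P2:O(33), P3:I | bus: BusRd
[14] P3: store L0 := 5 | P0:I, P1:I, P2:I, P3:M(5) | bus: BusRdX,Flush
[15] P2: load  L1 | P0:S(6), P1:O(6), P2:S(6), P3:I | bus: none
[16] P3: store L1 := 78 | P0:I, P1:I, P2:I, P3:M(78) | bus: BusRdX,Flush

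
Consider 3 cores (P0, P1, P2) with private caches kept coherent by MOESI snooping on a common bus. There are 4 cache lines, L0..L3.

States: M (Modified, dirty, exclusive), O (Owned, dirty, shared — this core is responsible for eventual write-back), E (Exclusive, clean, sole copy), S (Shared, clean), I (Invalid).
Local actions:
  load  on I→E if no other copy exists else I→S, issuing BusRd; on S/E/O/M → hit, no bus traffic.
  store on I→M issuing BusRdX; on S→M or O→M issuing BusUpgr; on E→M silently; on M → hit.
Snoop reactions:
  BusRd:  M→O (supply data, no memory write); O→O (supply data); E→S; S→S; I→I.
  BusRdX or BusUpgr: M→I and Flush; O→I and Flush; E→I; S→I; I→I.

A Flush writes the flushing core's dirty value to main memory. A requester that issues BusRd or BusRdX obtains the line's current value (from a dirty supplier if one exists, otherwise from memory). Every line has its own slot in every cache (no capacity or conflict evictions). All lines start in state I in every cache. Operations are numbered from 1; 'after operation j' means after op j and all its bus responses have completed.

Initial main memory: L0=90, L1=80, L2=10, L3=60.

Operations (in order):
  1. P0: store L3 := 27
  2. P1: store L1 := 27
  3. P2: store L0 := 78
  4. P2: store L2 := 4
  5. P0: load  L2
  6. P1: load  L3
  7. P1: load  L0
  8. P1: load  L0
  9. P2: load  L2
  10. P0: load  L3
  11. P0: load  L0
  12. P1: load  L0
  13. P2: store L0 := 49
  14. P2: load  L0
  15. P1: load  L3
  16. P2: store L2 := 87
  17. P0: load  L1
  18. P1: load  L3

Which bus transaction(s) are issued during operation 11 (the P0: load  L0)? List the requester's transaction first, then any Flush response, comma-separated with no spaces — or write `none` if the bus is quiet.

1. P0: store L3 := 27  bus=[BusRdX]  L3: P0=M P1=I P2=I  mem[L3]=60
2. P1: store L1 := 27  bus=[BusRdX]  L1: P0=I P1=M P2=I  mem[L1]=80
3. P2: store L0 := 78  bus=[BusRdX]  L0: P0=I P1=I P2=M  mem[L0]=90
4. P2: store L2 := 4  bus=[BusRdX]  L2: P0=I P1=I P2=M  mem[L2]=10
5. P0: load  L2  bus=[BusRd]  L2: P0=S P1=I P2=O  mem[L2]=10
6. P1: load  L3  bus=[BusRd]  L3: P0=O P1=S P2=I  mem[L3]=60
7. P1: load  L0  bus=[BusRd]  L0: P0=I P1=S P2=O  mem[L0]=90
8. P1: load  L0  bus=[-]  L0: P0=I P1=S P2=O  mem[L0]=90
9. P2: load  L2  bus=[-]  L2: P0=S P1=I P2=O  mem[L2]=10
10. P0: load  L3  bus=[-]  L3: P0=O P1=S P2=I  mem[L3]=60
11. P0: load  L0  bus=[BusRd]  L0: P0=S P1=S P2=O  mem[L0]=90
12. P1: load  L0  bus=[-]  L0: P0=S P1=S P2=O  mem[L0]=90
13. P2: store L0 := 49  bus=[BusUpgr]  L0: P0=I P1=I P2=M  mem[L0]=90
14. P2: load  L0  bus=[-]  L0: P0=I P1=I P2=M  mem[L0]=90
15. P1: load  L3  bus=[-]  L3: P0=O P1=S P2=I  mem[L3]=60
16. P2: store L2 := 87  bus=[BusUpgr]  L2: P0=I P1=I P2=M  mem[L2]=10
17. P0: load  L1  bus=[BusRd]  L1: P0=S P1=O P2=I  mem[L1]=80
18. P1: load  L3  bus=[-]  L3: P0=O P1=S P2=I  mem[L3]=60

bus = BusRd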